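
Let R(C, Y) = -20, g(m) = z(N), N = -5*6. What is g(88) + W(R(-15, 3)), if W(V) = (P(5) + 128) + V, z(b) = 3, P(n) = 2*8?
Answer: 127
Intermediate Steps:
P(n) = 16
N = -30
g(m) = 3
W(V) = 144 + V (W(V) = (16 + 128) + V = 144 + V)
g(88) + W(R(-15, 3)) = 3 + (144 - 20) = 3 + 124 = 127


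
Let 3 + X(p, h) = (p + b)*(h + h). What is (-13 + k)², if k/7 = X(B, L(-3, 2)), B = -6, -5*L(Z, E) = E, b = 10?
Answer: 79524/25 ≈ 3181.0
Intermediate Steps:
L(Z, E) = -E/5
X(p, h) = -3 + 2*h*(10 + p) (X(p, h) = -3 + (p + 10)*(h + h) = -3 + (10 + p)*(2*h) = -3 + 2*h*(10 + p))
k = -217/5 (k = 7*(-3 + 20*(-⅕*2) + 2*(-⅕*2)*(-6)) = 7*(-3 + 20*(-⅖) + 2*(-⅖)*(-6)) = 7*(-3 - 8 + 24/5) = 7*(-31/5) = -217/5 ≈ -43.400)
(-13 + k)² = (-13 - 217/5)² = (-282/5)² = 79524/25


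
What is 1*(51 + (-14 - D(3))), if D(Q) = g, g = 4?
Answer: 33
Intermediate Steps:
D(Q) = 4
1*(51 + (-14 - D(3))) = 1*(51 + (-14 - 1*4)) = 1*(51 + (-14 - 4)) = 1*(51 - 18) = 1*33 = 33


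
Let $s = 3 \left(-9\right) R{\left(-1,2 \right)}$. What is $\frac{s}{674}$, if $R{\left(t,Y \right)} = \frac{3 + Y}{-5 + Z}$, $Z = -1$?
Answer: $\frac{45}{1348} \approx 0.033383$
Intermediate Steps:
$R{\left(t,Y \right)} = - \frac{1}{2} - \frac{Y}{6}$ ($R{\left(t,Y \right)} = \frac{3 + Y}{-5 - 1} = \frac{3 + Y}{-6} = \left(3 + Y\right) \left(- \frac{1}{6}\right) = - \frac{1}{2} - \frac{Y}{6}$)
$s = \frac{45}{2}$ ($s = 3 \left(-9\right) \left(- \frac{1}{2} - \frac{1}{3}\right) = - 27 \left(- \frac{1}{2} - \frac{1}{3}\right) = \left(-27\right) \left(- \frac{5}{6}\right) = \frac{45}{2} \approx 22.5$)
$\frac{s}{674} = \frac{45}{2 \cdot 674} = \frac{45}{2} \cdot \frac{1}{674} = \frac{45}{1348}$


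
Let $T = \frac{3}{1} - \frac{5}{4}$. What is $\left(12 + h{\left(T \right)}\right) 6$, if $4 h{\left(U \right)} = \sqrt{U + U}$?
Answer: $72 + \frac{3 \sqrt{14}}{4} \approx 74.806$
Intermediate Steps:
$T = \frac{7}{4}$ ($T = 3 \cdot 1 - \frac{5}{4} = 3 - \frac{5}{4} = \frac{7}{4} \approx 1.75$)
$h{\left(U \right)} = \frac{\sqrt{2} \sqrt{U}}{4}$ ($h{\left(U \right)} = \frac{\sqrt{U + U}}{4} = \frac{\sqrt{2 U}}{4} = \frac{\sqrt{2} \sqrt{U}}{4}$)
$\left(12 + h{\left(T \right)}\right) 6 = \left(12 + \frac{\sqrt{2} \sqrt{\frac{7}{4}}}{4}\right) 6 = \left(12 + \frac{\sqrt{2} \frac{\sqrt{7}}{2}}{4}\right) 6 = \left(12 + \frac{\sqrt{14}}{8}\right) 6 = 72 + \frac{3 \sqrt{14}}{4}$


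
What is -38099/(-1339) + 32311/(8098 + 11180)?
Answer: 777736951/25813242 ≈ 30.129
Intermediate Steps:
-38099/(-1339) + 32311/(8098 + 11180) = -38099*(-1/1339) + 32311/19278 = 38099/1339 + 32311*(1/19278) = 38099/1339 + 32311/19278 = 777736951/25813242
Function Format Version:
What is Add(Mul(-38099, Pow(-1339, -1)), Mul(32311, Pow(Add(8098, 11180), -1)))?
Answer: Rational(777736951, 25813242) ≈ 30.129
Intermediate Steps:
Add(Mul(-38099, Pow(-1339, -1)), Mul(32311, Pow(Add(8098, 11180), -1))) = Add(Mul(-38099, Rational(-1, 1339)), Mul(32311, Pow(19278, -1))) = Add(Rational(38099, 1339), Mul(32311, Rational(1, 19278))) = Add(Rational(38099, 1339), Rational(32311, 19278)) = Rational(777736951, 25813242)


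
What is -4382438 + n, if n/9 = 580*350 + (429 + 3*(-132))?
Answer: -2555141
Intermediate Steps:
n = 1827297 (n = 9*(580*350 + (429 + 3*(-132))) = 9*(203000 + (429 - 396)) = 9*(203000 + 33) = 9*203033 = 1827297)
-4382438 + n = -4382438 + 1827297 = -2555141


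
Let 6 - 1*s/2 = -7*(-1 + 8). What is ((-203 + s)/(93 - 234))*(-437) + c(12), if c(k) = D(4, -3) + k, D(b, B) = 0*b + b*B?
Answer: -13547/47 ≈ -288.23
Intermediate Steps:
D(b, B) = B*b (D(b, B) = 0 + B*b = B*b)
s = 110 (s = 12 - (-14)*(-1 + 8) = 12 - (-14)*7 = 12 - 2*(-49) = 12 + 98 = 110)
c(k) = -12 + k (c(k) = -3*4 + k = -12 + k)
((-203 + s)/(93 - 234))*(-437) + c(12) = ((-203 + 110)/(93 - 234))*(-437) + (-12 + 12) = -93/(-141)*(-437) + 0 = -93*(-1/141)*(-437) + 0 = (31/47)*(-437) + 0 = -13547/47 + 0 = -13547/47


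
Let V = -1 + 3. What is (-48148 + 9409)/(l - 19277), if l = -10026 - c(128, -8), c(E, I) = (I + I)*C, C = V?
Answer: 12913/9757 ≈ 1.3235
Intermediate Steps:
V = 2
C = 2
c(E, I) = 4*I (c(E, I) = (I + I)*2 = (2*I)*2 = 4*I)
l = -9994 (l = -10026 - 4*(-8) = -10026 - 1*(-32) = -10026 + 32 = -9994)
(-48148 + 9409)/(l - 19277) = (-48148 + 9409)/(-9994 - 19277) = -38739/(-29271) = -38739*(-1/29271) = 12913/9757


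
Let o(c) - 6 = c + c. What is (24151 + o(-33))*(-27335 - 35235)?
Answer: -1507373870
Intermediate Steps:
o(c) = 6 + 2*c (o(c) = 6 + (c + c) = 6 + 2*c)
(24151 + o(-33))*(-27335 - 35235) = (24151 + (6 + 2*(-33)))*(-27335 - 35235) = (24151 + (6 - 66))*(-62570) = (24151 - 60)*(-62570) = 24091*(-62570) = -1507373870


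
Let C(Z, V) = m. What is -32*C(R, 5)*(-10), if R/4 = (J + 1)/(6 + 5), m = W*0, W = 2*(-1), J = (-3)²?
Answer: 0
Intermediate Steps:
J = 9
W = -2
m = 0 (m = -2*0 = 0)
R = 40/11 (R = 4*((9 + 1)/(6 + 5)) = 4*(10/11) = 40/11 ≈ 3.6364)
C(Z, V) = 0
-32*C(R, 5)*(-10) = -32*0*(-10) = 0*(-10) = 0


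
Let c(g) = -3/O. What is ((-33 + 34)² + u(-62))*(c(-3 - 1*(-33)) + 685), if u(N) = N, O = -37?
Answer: -1546228/37 ≈ -41790.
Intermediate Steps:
c(g) = 3/37 (c(g) = -3/(-37) = -3*(-1/37) = 3/37)
((-33 + 34)² + u(-62))*(c(-3 - 1*(-33)) + 685) = ((-33 + 34)² - 62)*(3/37 + 685) = (1² - 62)*(25348/37) = (1 - 62)*(25348/37) = -61*25348/37 = -1546228/37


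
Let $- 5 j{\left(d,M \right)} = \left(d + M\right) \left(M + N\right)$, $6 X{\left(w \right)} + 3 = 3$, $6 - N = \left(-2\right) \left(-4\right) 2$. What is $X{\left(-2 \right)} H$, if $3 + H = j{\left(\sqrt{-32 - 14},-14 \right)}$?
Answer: $0$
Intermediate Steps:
$N = -10$ ($N = 6 - \left(-2\right) \left(-4\right) 2 = 6 - 8 \cdot 2 = 6 - 16 = -10$)
$X{\left(w \right)} = 0$ ($X{\left(w \right)} = - \frac{1}{2} + \frac{1}{6} \cdot 3 = - \frac{1}{2} + \frac{1}{2} = 0$)
$j{\left(d,M \right)} = - \frac{\left(-10 + M\right) \left(M + d\right)}{5}$ ($j{\left(d,M \right)} = - \frac{\left(d + M\right) \left(M - 10\right)}{5} = - \frac{\left(M + d\right) \left(-10 + M\right)}{5} = - \frac{\left(-10 + M\right) \left(M + d\right)}{5}$)
$H = - \frac{351}{5} + \frac{24 i \sqrt{46}}{5}$ ($H = -3 + \left(2 \left(-14\right) + 2 \sqrt{-32 - 14} - \frac{\left(-14\right)^{2}}{5} - - \frac{14 \sqrt{-32 - 14}}{5}\right) = -3 - \left(\frac{336}{5} - \frac{24 \sqrt{-32 - 14}}{5}\right) = -3 - \left(\frac{336}{5} - \frac{24 i \sqrt{46}}{5}\right) = - \frac{351}{5} + \frac{24 i \sqrt{46}}{5} \approx -70.2 + 32.555 i$)
$X{\left(-2 \right)} H = 0 \left(- \frac{351}{5} + \frac{24 i \sqrt{46}}{5}\right) = 0$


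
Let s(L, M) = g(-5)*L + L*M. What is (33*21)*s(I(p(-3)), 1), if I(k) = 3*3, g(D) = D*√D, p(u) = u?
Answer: 6237 - 31185*I*√5 ≈ 6237.0 - 69732.0*I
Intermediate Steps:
g(D) = D^(3/2)
I(k) = 9
s(L, M) = L*M - 5*I*L*√5 (s(L, M) = (-5)^(3/2)*L + L*M = (-5*I*√5)*L + L*M = -5*I*L*√5 + L*M = L*M - 5*I*L*√5)
(33*21)*s(I(p(-3)), 1) = (33*21)*(9*(1 - 5*I*√5)) = 693*(9 - 45*I*√5) = 6237 - 31185*I*√5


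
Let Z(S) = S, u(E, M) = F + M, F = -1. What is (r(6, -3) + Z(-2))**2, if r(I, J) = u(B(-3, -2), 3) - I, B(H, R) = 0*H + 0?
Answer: 36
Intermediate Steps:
B(H, R) = 0 (B(H, R) = 0 + 0 = 0)
u(E, M) = -1 + M
r(I, J) = 2 - I (r(I, J) = (-1 + 3) - I = 2 - I)
(r(6, -3) + Z(-2))**2 = ((2 - 1*6) - 2)**2 = ((2 - 6) - 2)**2 = (-4 - 2)**2 = (-6)**2 = 36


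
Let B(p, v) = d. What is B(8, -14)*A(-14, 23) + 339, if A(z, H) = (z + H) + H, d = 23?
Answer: 1075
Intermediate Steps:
B(p, v) = 23
A(z, H) = z + 2*H (A(z, H) = (H + z) + H = z + 2*H)
B(8, -14)*A(-14, 23) + 339 = 23*(-14 + 2*23) + 339 = 23*(-14 + 46) + 339 = 23*32 + 339 = 736 + 339 = 1075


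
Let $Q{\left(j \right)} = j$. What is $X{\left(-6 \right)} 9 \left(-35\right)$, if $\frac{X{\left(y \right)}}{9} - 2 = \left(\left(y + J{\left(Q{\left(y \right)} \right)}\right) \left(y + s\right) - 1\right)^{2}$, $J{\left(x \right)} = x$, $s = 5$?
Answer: $-348705$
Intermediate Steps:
$X{\left(y \right)} = 18 + 9 \left(-1 + 2 y \left(5 + y\right)\right)^{2}$ ($X{\left(y \right)} = 18 + 9 \left(\left(y + y\right) \left(y + 5\right) - 1\right)^{2} = 18 + 9 \left(2 y \left(5 + y\right) - 1\right)^{2} = 18 + 9 \left(-1 + 2 y \left(5 + y\right)\right)^{2}$)
$X{\left(-6 \right)} 9 \left(-35\right) = \left(18 + 9 \left(-1 + 2 \left(-6\right)^{2} + 10 \left(-6\right)\right)^{2}\right) 9 \left(-35\right) = \left(18 + 9 \left(-1 + 2 \cdot 36 - 60\right)^{2}\right) 9 \left(-35\right) = \left(18 + 9 \left(-1 + 72 - 60\right)^{2}\right) 9 \left(-35\right) = \left(18 + 9 \cdot 11^{2}\right) 9 \left(-35\right) = \left(18 + 9 \cdot 121\right) 9 \left(-35\right) = \left(18 + 1089\right) 9 \left(-35\right) = 1107 \cdot 9 \left(-35\right) = 9963 \left(-35\right) = -348705$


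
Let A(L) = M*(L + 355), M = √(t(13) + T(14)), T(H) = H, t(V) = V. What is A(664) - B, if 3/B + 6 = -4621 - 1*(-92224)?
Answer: -1/29199 + 3057*√3 ≈ 5294.9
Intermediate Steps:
B = 1/29199 (B = 3/(-6 + (-4621 - 1*(-92224))) = 3/(-6 + (-4621 + 92224)) = 3/(-6 + 87603) = 3/87597 = 3*(1/87597) = 1/29199 ≈ 3.4248e-5)
M = 3*√3 (M = √(13 + 14) = √27 = 3*√3 ≈ 5.1962)
A(L) = 3*√3*(355 + L) (A(L) = (3*√3)*(L + 355) = (3*√3)*(355 + L) = 3*√3*(355 + L))
A(664) - B = 3*√3*(355 + 664) - 1*1/29199 = 3*√3*1019 - 1/29199 = 3057*√3 - 1/29199 = -1/29199 + 3057*√3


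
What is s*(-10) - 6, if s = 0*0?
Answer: -6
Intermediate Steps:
s = 0
s*(-10) - 6 = 0*(-10) - 6 = 0 - 6 = -6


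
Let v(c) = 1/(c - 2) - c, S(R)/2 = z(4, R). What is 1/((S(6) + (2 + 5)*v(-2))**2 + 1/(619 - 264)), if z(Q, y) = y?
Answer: 5680/3340211 ≈ 0.0017005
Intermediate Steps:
S(R) = 2*R
v(c) = 1/(-2 + c) - c
1/((S(6) + (2 + 5)*v(-2))**2 + 1/(619 - 264)) = 1/((2*6 + (2 + 5)*((1 - 1*(-2)**2 + 2*(-2))/(-2 - 2)))**2 + 1/(619 - 264)) = 1/((12 + 7*((1 - 1*4 - 4)/(-4)))**2 + 1/355) = 1/((12 + 7*(-(1 - 4 - 4)/4))**2 + 1/355) = 1/((12 + 7*(-1/4*(-7)))**2 + 1/355) = 1/((12 + 7*(7/4))**2 + 1/355) = 1/((12 + 49/4)**2 + 1/355) = 1/((97/4)**2 + 1/355) = 1/(9409/16 + 1/355) = 1/(3340211/5680) = 5680/3340211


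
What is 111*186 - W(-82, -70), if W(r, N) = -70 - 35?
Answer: 20751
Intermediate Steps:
W(r, N) = -105
111*186 - W(-82, -70) = 111*186 - 1*(-105) = 20646 + 105 = 20751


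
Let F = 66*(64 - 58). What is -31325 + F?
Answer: -30929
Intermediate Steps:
F = 396 (F = 66*6 = 396)
-31325 + F = -31325 + 396 = -30929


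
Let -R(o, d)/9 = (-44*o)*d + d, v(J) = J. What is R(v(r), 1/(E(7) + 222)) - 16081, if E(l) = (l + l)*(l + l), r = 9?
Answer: -6718303/418 ≈ -16073.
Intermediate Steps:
E(l) = 4*l² (E(l) = (2*l)*(2*l) = 4*l²)
R(o, d) = -9*d + 396*d*o (R(o, d) = -9*((-44*o)*d + d) = -9*(-44*d*o + d) = -9*(d - 44*d*o) = -9*d + 396*d*o)
R(v(r), 1/(E(7) + 222)) - 16081 = 9*(-1 + 44*9)/(4*7² + 222) - 16081 = 9*(-1 + 396)/(4*49 + 222) - 16081 = 9*395/(196 + 222) - 16081 = 9*395/418 - 16081 = 9*(1/418)*395 - 16081 = 3555/418 - 16081 = -6718303/418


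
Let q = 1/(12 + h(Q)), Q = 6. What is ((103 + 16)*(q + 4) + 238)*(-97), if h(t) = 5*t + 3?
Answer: -3128153/45 ≈ -69515.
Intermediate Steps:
h(t) = 3 + 5*t
q = 1/45 (q = 1/(12 + (3 + 5*6)) = 1/(12 + (3 + 30)) = 1/(12 + 33) = 1/45 ≈ 0.022222)
((103 + 16)*(q + 4) + 238)*(-97) = ((103 + 16)*(1/45 + 4) + 238)*(-97) = (119*(181/45) + 238)*(-97) = (21539/45 + 238)*(-97) = (32249/45)*(-97) = -3128153/45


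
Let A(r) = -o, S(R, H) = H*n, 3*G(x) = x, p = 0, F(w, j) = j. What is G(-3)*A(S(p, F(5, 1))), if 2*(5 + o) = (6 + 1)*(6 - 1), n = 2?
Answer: 25/2 ≈ 12.500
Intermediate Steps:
G(x) = x/3
o = 25/2 (o = -5 + ((6 + 1)*(6 - 1))/2 = -5 + (7*5)/2 = -5 + (1/2)*35 = -5 + 35/2 = 25/2 ≈ 12.500)
S(R, H) = 2*H (S(R, H) = H*2 = 2*H)
A(r) = -25/2 (A(r) = -1*25/2 = -25/2)
G(-3)*A(S(p, F(5, 1))) = ((1/3)*(-3))*(-25/2) = -1*(-25/2) = 25/2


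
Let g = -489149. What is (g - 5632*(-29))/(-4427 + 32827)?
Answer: -325821/28400 ≈ -11.473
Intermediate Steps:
(g - 5632*(-29))/(-4427 + 32827) = (-489149 - 5632*(-29))/(-4427 + 32827) = (-489149 + 163328)/28400 = -325821*1/28400 = -325821/28400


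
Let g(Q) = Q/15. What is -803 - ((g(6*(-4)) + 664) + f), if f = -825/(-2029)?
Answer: -14870608/10145 ≈ -1465.8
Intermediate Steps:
g(Q) = Q/15 (g(Q) = Q*(1/15) = Q/15)
f = 825/2029 (f = -825*(-1/2029) = 825/2029 ≈ 0.40660)
-803 - ((g(6*(-4)) + 664) + f) = -803 - (((6*(-4))/15 + 664) + 825/2029) = -803 - (((1/15)*(-24) + 664) + 825/2029) = -803 - ((-8/5 + 664) + 825/2029) = -803 - (3312/5 + 825/2029) = -803 - 1*6724173/10145 = -803 - 6724173/10145 = -14870608/10145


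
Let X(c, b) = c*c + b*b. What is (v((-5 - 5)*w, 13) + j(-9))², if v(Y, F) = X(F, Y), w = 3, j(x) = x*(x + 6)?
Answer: 1201216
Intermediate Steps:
j(x) = x*(6 + x)
X(c, b) = b² + c² (X(c, b) = c² + b² = b² + c²)
v(Y, F) = F² + Y² (v(Y, F) = Y² + F² = F² + Y²)
(v((-5 - 5)*w, 13) + j(-9))² = ((13² + ((-5 - 5)*3)²) - 9*(6 - 9))² = ((169 + (-10*3)²) - 9*(-3))² = ((169 + (-30)²) + 27)² = ((169 + 900) + 27)² = (1069 + 27)² = 1096² = 1201216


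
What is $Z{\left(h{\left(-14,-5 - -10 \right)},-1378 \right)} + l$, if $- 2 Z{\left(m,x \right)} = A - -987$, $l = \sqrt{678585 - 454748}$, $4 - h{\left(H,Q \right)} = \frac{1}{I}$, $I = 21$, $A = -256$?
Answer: $- \frac{731}{2} + \sqrt{223837} \approx 107.61$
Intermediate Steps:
$h{\left(H,Q \right)} = \frac{83}{21}$ ($h{\left(H,Q \right)} = 4 - \frac{1}{21} = \frac{83}{21}$)
$l = \sqrt{223837} \approx 473.11$
$Z{\left(m,x \right)} = - \frac{731}{2}$ ($Z{\left(m,x \right)} = - \frac{-256 - -987}{2} = - \frac{-256 + 987}{2} = \left(- \frac{1}{2}\right) 731 = - \frac{731}{2}$)
$Z{\left(h{\left(-14,-5 - -10 \right)},-1378 \right)} + l = - \frac{731}{2} + \sqrt{223837}$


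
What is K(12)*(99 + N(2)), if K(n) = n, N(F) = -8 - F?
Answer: 1068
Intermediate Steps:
K(12)*(99 + N(2)) = 12*(99 + (-8 - 1*2)) = 12*(99 + (-8 - 2)) = 12*(99 - 10) = 12*89 = 1068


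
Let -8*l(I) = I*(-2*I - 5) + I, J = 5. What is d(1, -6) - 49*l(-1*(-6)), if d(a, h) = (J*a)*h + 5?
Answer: -613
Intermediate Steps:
d(a, h) = 5 + 5*a*h (d(a, h) = (5*a)*h + 5 = 5*a*h + 5 = 5 + 5*a*h)
l(I) = -I/8 - I*(-5 - 2*I)/8 (l(I) = -(I*(-2*I - 5) + I)/8 = -(I*(-5 - 2*I) + I)/8 = -(I + I*(-5 - 2*I))/8 = -I/8 - I*(-5 - 2*I)/8)
d(1, -6) - 49*l(-1*(-6)) = (5 + 5*1*(-6)) - 49*(-1*(-6))*(2 - 1*(-6))/4 = (5 - 30) - 49*6*(2 + 6)/4 = -25 - 49*6*8/4 = -25 - 49*12 = -25 - 588 = -613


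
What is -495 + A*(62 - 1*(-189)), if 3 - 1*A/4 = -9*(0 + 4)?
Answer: 38661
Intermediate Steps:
A = 156 (A = 12 - (-36)*(0 + 4) = 12 - (-36)*4 = 12 - 4*(-36) = 12 + 144 = 156)
-495 + A*(62 - 1*(-189)) = -495 + 156*(62 - 1*(-189)) = -495 + 156*(62 + 189) = -495 + 156*251 = -495 + 39156 = 38661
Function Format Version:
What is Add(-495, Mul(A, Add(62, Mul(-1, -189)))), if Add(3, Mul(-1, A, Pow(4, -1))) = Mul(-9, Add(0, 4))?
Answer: 38661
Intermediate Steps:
A = 156 (A = Add(12, Mul(-4, Mul(-9, Add(0, 4)))) = Add(12, Mul(-4, Mul(-9, 4))) = Add(12, Mul(-4, -36)) = Add(12, 144) = 156)
Add(-495, Mul(A, Add(62, Mul(-1, -189)))) = Add(-495, Mul(156, Add(62, Mul(-1, -189)))) = Add(-495, Mul(156, Add(62, 189))) = Add(-495, Mul(156, 251)) = Add(-495, 39156) = 38661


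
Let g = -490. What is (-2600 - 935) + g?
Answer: -4025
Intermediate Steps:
(-2600 - 935) + g = (-2600 - 935) - 490 = -3535 - 490 = -4025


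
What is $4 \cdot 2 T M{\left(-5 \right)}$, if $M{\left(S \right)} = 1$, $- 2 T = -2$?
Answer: $8$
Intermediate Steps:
$T = 1$ ($T = \left(- \frac{1}{2}\right) \left(-2\right) = 1$)
$4 \cdot 2 T M{\left(-5 \right)} = 4 \cdot 2 \cdot 1 \cdot 1 = 8 \cdot 1 \cdot 1 = 8 \cdot 1 = 8$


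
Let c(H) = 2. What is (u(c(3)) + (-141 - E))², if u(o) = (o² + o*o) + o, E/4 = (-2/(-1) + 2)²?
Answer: 38025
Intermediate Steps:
E = 64 (E = 4*(-2/(-1) + 2)² = 4*(-2*(-1) + 2)² = 4*(2 + 2)² = 4*4² = 4*16 = 64)
u(o) = o + 2*o² (u(o) = (o² + o²) + o = 2*o² + o = o + 2*o²)
(u(c(3)) + (-141 - E))² = (2*(1 + 2*2) + (-141 - 1*64))² = (2*(1 + 4) + (-141 - 64))² = (2*5 - 205)² = (10 - 205)² = (-195)² = 38025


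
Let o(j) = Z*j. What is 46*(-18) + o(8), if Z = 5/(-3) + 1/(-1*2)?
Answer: -2536/3 ≈ -845.33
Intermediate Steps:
Z = -13/6 (Z = 5*(-⅓) + 1/(-2) = -5/3 + 1*(-½) = -5/3 - ½ = -13/6 ≈ -2.1667)
o(j) = -13*j/6
46*(-18) + o(8) = 46*(-18) - 13/6*8 = -828 - 52/3 = -2536/3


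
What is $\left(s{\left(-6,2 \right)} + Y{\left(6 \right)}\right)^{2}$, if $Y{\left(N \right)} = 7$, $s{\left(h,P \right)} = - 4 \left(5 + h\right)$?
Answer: $121$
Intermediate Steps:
$s{\left(h,P \right)} = -20 - 4 h$
$\left(s{\left(-6,2 \right)} + Y{\left(6 \right)}\right)^{2} = \left(\left(-20 - -24\right) + 7\right)^{2} = \left(\left(-20 + 24\right) + 7\right)^{2} = \left(4 + 7\right)^{2} = 11^{2} = 121$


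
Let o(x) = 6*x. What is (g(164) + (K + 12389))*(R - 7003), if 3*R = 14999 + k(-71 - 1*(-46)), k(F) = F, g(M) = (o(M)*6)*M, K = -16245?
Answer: -5820154000/3 ≈ -1.9401e+9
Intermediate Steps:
g(M) = 36*M**2 (g(M) = ((6*M)*6)*M = (36*M)*M = 36*M**2)
R = 14974/3 (R = (14999 + (-71 - 1*(-46)))/3 = (14999 + (-71 + 46))/3 = (14999 - 25)/3 = (1/3)*14974 = 14974/3 ≈ 4991.3)
(g(164) + (K + 12389))*(R - 7003) = (36*164**2 + (-16245 + 12389))*(14974/3 - 7003) = (36*26896 - 3856)*(-6035/3) = (968256 - 3856)*(-6035/3) = 964400*(-6035/3) = -5820154000/3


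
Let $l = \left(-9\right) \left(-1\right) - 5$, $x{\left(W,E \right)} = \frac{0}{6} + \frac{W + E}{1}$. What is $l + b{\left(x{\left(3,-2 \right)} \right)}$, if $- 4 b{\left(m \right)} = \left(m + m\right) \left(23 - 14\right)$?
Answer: $- \frac{1}{2} \approx -0.5$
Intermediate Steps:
$x{\left(W,E \right)} = E + W$ ($x{\left(W,E \right)} = 0 \cdot \frac{1}{6} + \left(E + W\right) 1 = 0 + \left(E + W\right) = E + W$)
$b{\left(m \right)} = - \frac{9 m}{2}$ ($b{\left(m \right)} = - \frac{\left(m + m\right) \left(23 - 14\right)}{4} = - \frac{2 m 9}{4} = - \frac{18 m}{4} = - \frac{9 m}{2}$)
$l = 4$ ($l = 9 - 5 = 4$)
$l + b{\left(x{\left(3,-2 \right)} \right)} = 4 - \frac{9 \left(-2 + 3\right)}{2} = 4 - \frac{9}{2} = - \frac{1}{2}$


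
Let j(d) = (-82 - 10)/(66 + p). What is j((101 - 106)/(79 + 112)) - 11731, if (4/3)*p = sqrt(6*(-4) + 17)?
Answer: (-35193*sqrt(7) + 3097352*I)/(3*(sqrt(7) - 88*I)) ≈ -11732.0 + 0.041871*I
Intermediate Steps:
p = 3*I*sqrt(7)/4 (p = 3*sqrt(6*(-4) + 17)/4 = 3*sqrt(-24 + 17)/4 = 3*sqrt(-7)/4 = 3*(I*sqrt(7))/4 = 3*I*sqrt(7)/4 ≈ 1.9843*I)
j(d) = -92/(66 + 3*I*sqrt(7)/4) (j(d) = (-82 - 10)/(66 + 3*I*sqrt(7)/4) = -92/(66 + 3*I*sqrt(7)/4))
j((101 - 106)/(79 + 112)) - 11731 = (-1408/1011 + 16*I*sqrt(7)/1011) - 11731 = -11861449/1011 + 16*I*sqrt(7)/1011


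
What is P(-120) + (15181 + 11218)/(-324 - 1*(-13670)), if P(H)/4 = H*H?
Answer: 768755999/13346 ≈ 57602.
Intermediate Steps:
P(H) = 4*H² (P(H) = 4*(H*H) = 4*H²)
P(-120) + (15181 + 11218)/(-324 - 1*(-13670)) = 4*(-120)² + (15181 + 11218)/(-324 - 1*(-13670)) = 4*14400 + 26399/(-324 + 13670) = 57600 + 26399/13346 = 768755999/13346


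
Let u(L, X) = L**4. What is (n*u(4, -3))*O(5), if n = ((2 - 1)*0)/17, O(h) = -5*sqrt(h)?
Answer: 0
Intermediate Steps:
n = 0 (n = (1*0)*(1/17) = 0*(1/17) = 0)
(n*u(4, -3))*O(5) = (0*4**4)*(-5*sqrt(5)) = (0*256)*(-5*sqrt(5)) = 0*(-5*sqrt(5)) = 0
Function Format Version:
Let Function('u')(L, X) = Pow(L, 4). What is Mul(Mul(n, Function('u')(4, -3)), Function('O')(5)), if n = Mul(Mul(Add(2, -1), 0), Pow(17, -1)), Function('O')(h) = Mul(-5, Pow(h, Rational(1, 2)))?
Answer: 0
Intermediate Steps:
n = 0 (n = Mul(Mul(1, 0), Rational(1, 17)) = Mul(0, Rational(1, 17)) = 0)
Mul(Mul(n, Function('u')(4, -3)), Function('O')(5)) = Mul(Mul(0, Pow(4, 4)), Mul(-5, Pow(5, Rational(1, 2)))) = Mul(Mul(0, 256), Mul(-5, Pow(5, Rational(1, 2)))) = Mul(0, Mul(-5, Pow(5, Rational(1, 2)))) = 0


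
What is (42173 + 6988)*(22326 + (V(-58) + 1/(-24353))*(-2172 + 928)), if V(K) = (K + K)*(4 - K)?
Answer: 1534007874462318/3479 ≈ 4.4093e+11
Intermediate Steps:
V(K) = 2*K*(4 - K) (V(K) = (2*K)*(4 - K) = 2*K*(4 - K))
(42173 + 6988)*(22326 + (V(-58) + 1/(-24353))*(-2172 + 928)) = (42173 + 6988)*(22326 + (2*(-58)*(4 - 1*(-58)) + 1/(-24353))*(-2172 + 928)) = 49161*(22326 + (2*(-58)*(4 + 58) - 1/24353)*(-1244)) = 49161*(22326 + (2*(-58)*62 - 1/24353)*(-1244)) = 49161*(22326 + (-7192 - 1/24353)*(-1244)) = 49161*(22326 - 175146777/24353*(-1244)) = 49161*(22326 + 217882590588/24353) = 49161*(218426295666/24353) = 1534007874462318/3479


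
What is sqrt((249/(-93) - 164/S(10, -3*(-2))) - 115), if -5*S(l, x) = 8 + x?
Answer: 11*I*sqrt(23002)/217 ≈ 7.688*I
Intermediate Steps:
S(l, x) = -8/5 - x/5 (S(l, x) = -(8 + x)/5 = -8/5 - x/5)
sqrt((249/(-93) - 164/S(10, -3*(-2))) - 115) = sqrt((249/(-93) - 164/(-8/5 - (-3)*(-2)/5)) - 115) = sqrt((249*(-1/93) - 164/(-8/5 - 1/5*6)) - 115) = sqrt((-83/31 - 164/(-8/5 - 6/5)) - 115) = sqrt((-83/31 - 164/(-14/5)) - 115) = sqrt((-83/31 - 164*(-5/14)) - 115) = sqrt((-83/31 + 410/7) - 115) = sqrt(12129/217 - 115) = sqrt(-12826/217) = 11*I*sqrt(23002)/217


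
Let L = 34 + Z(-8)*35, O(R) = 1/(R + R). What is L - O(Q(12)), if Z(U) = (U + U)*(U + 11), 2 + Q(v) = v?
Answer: -32921/20 ≈ -1646.1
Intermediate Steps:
Q(v) = -2 + v
Z(U) = 2*U*(11 + U) (Z(U) = (2*U)*(11 + U) = 2*U*(11 + U))
O(R) = 1/(2*R)
L = -1646 (L = 34 + (2*(-8)*(11 - 8))*35 = 34 + (2*(-8)*3)*35 = 34 - 48*35 = 34 - 1680 = -1646)
L - O(Q(12)) = -1646 - 1/(2*(-2 + 12)) = -1646 - 1/(2*10) = -1646 - 1*1/20 = -1646 - 1/20 = -32921/20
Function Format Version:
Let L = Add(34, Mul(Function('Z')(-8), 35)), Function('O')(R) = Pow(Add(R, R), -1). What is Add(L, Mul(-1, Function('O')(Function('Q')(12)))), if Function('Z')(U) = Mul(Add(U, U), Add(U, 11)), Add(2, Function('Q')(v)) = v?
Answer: Rational(-32921, 20) ≈ -1646.1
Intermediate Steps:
Function('Q')(v) = Add(-2, v)
Function('Z')(U) = Mul(2, U, Add(11, U)) (Function('Z')(U) = Mul(Mul(2, U), Add(11, U)) = Mul(2, U, Add(11, U)))
Function('O')(R) = Mul(Rational(1, 2), Pow(R, -1)) (Function('O')(R) = Pow(Mul(2, R), -1) = Mul(Rational(1, 2), Pow(R, -1)))
L = -1646 (L = Add(34, Mul(Mul(2, -8, Add(11, -8)), 35)) = Add(34, Mul(Mul(2, -8, 3), 35)) = Add(34, Mul(-48, 35)) = Add(34, -1680) = -1646)
Add(L, Mul(-1, Function('O')(Function('Q')(12)))) = Add(-1646, Mul(-1, Mul(Rational(1, 2), Pow(Add(-2, 12), -1)))) = Add(-1646, Mul(-1, Mul(Rational(1, 2), Pow(10, -1)))) = Add(-1646, Mul(-1, Mul(Rational(1, 2), Rational(1, 10)))) = Add(-1646, Mul(-1, Rational(1, 20))) = Add(-1646, Rational(-1, 20)) = Rational(-32921, 20)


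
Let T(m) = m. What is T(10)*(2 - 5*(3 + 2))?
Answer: -230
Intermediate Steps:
T(10)*(2 - 5*(3 + 2)) = 10*(2 - 5*(3 + 2)) = 10*(2 - 5*5) = 10*(2 - 25) = 10*(-23) = -230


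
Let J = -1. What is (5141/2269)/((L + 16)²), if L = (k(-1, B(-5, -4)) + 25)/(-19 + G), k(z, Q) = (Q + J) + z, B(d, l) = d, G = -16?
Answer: 6297725/666550516 ≈ 0.0094482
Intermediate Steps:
k(z, Q) = -1 + Q + z (k(z, Q) = (Q - 1) + z = (-1 + Q) + z = -1 + Q + z)
L = -18/35 (L = ((-1 - 5 - 1) + 25)/(-19 - 16) = (-7 + 25)/(-35) = 18*(-1/35) = -18/35 ≈ -0.51429)
(5141/2269)/((L + 16)²) = (5141/2269)/((-18/35 + 16)²) = (5141*(1/2269))/((542/35)²) = 5141/(2269*(293764/1225)) = (5141/2269)*(1225/293764) = 6297725/666550516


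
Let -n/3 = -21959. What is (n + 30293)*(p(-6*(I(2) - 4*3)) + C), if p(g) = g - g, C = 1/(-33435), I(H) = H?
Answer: -19234/6687 ≈ -2.8763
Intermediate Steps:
n = 65877 (n = -3*(-21959) = 65877)
C = -1/33435 ≈ -2.9909e-5
p(g) = 0
(n + 30293)*(p(-6*(I(2) - 4*3)) + C) = (65877 + 30293)*(0 - 1/33435) = 96170*(-1/33435) = -19234/6687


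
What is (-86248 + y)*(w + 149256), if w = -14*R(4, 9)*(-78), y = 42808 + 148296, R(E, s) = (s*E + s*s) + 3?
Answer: 29390717376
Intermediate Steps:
R(E, s) = 3 + s² + E*s (R(E, s) = (E*s + s²) + 3 = (s² + E*s) + 3 = 3 + s² + E*s)
y = 191104
w = 131040 (w = -14*(3 + 9² + 4*9)*(-78) = -14*(3 + 81 + 36)*(-78) = -14*120*(-78) = -1680*(-78) = 131040)
(-86248 + y)*(w + 149256) = (-86248 + 191104)*(131040 + 149256) = 104856*280296 = 29390717376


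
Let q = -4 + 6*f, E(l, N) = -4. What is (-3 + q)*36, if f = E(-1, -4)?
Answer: -1116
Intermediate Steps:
f = -4
q = -28 (q = -4 + 6*(-4) = -4 - 24 = -28)
(-3 + q)*36 = (-3 - 28)*36 = -31*36 = -1116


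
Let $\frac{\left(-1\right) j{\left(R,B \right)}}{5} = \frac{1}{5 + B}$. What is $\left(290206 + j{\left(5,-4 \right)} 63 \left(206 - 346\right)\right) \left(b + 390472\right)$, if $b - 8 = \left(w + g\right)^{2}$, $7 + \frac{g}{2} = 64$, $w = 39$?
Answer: $138365576034$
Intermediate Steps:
$g = 114$ ($g = -14 + 2 \cdot 64 = -14 + 128 = 114$)
$j{\left(R,B \right)} = - \frac{5}{5 + B}$
$b = 23417$ ($b = 8 + \left(39 + 114\right)^{2} = 8 + 153^{2} = 8 + 23409 = 23417$)
$\left(290206 + j{\left(5,-4 \right)} 63 \left(206 - 346\right)\right) \left(b + 390472\right) = \left(290206 + - \frac{5}{5 - 4} \cdot 63 \left(206 - 346\right)\right) \left(23417 + 390472\right) = \left(290206 + - \frac{5}{1} \cdot 63 \left(-140\right)\right) 413889 = \left(290206 + \left(-5\right) 1 \cdot 63 \left(-140\right)\right) 413889 = \left(290206 + \left(-5\right) 63 \left(-140\right)\right) 413889 = \left(290206 - -44100\right) 413889 = \left(290206 + 44100\right) 413889 = 334306 \cdot 413889 = 138365576034$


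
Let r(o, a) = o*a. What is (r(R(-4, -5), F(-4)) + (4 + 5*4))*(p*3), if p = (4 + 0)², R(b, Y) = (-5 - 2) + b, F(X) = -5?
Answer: 3792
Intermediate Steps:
R(b, Y) = -7 + b
r(o, a) = a*o
p = 16 (p = 4² = 16)
(r(R(-4, -5), F(-4)) + (4 + 5*4))*(p*3) = (-5*(-7 - 4) + (4 + 5*4))*(16*3) = (-5*(-11) + (4 + 20))*48 = (55 + 24)*48 = 79*48 = 3792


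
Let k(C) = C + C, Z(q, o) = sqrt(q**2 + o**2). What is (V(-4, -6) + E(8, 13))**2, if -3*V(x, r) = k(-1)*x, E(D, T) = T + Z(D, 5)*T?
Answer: 136330/9 + 806*sqrt(89)/3 ≈ 17682.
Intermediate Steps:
Z(q, o) = sqrt(o**2 + q**2)
E(D, T) = T + T*sqrt(25 + D**2) (E(D, T) = T + sqrt(5**2 + D**2)*T = T + sqrt(25 + D**2)*T = T + T*sqrt(25 + D**2))
k(C) = 2*C
V(x, r) = 2*x/3 (V(x, r) = -2*(-1)*x/3 = -(-2)*x/3 = 2*x/3)
(V(-4, -6) + E(8, 13))**2 = ((2/3)*(-4) + 13*(1 + sqrt(25 + 8**2)))**2 = (-8/3 + 13*(1 + sqrt(25 + 64)))**2 = (-8/3 + 13*(1 + sqrt(89)))**2 = (-8/3 + (13 + 13*sqrt(89)))**2 = (31/3 + 13*sqrt(89))**2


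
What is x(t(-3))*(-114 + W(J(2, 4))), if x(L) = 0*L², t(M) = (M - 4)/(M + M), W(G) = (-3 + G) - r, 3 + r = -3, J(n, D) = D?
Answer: 0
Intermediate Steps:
r = -6 (r = -3 - 3 = -6)
W(G) = 3 + G (W(G) = (-3 + G) - 1*(-6) = (-3 + G) + 6 = 3 + G)
t(M) = (-4 + M)/(2*M) (t(M) = (-4 + M)/((2*M)) = (-4 + M)*(1/(2*M)) = (-4 + M)/(2*M))
x(L) = 0
x(t(-3))*(-114 + W(J(2, 4))) = 0*(-114 + (3 + 4)) = 0*(-114 + 7) = 0*(-107) = 0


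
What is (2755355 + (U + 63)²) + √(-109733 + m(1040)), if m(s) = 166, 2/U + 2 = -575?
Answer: 918658834596/332929 + I*√109567 ≈ 2.7593e+6 + 331.01*I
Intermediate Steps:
U = -2/577 (U = 2/(-2 - 575) = 2/(-577) = 2*(-1/577) = -2/577 ≈ -0.0034662)
(2755355 + (U + 63)²) + √(-109733 + m(1040)) = (2755355 + (-2/577 + 63)²) + √(-109733 + 166) = (2755355 + (36349/577)²) + √(-109567) = (2755355 + 1321249801/332929) + I*√109567 = 918658834596/332929 + I*√109567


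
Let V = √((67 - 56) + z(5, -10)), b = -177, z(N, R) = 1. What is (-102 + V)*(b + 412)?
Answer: -23970 + 470*√3 ≈ -23156.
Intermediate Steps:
V = 2*√3 (V = √((67 - 56) + 1) = √(11 + 1) = √12 = 2*√3 ≈ 3.4641)
(-102 + V)*(b + 412) = (-102 + 2*√3)*(-177 + 412) = (-102 + 2*√3)*235 = -23970 + 470*√3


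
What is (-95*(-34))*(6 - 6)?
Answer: 0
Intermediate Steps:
(-95*(-34))*(6 - 6) = 3230*0 = 0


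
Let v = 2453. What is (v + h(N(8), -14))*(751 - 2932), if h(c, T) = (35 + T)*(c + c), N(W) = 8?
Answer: -6082809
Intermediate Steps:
h(c, T) = 2*c*(35 + T) (h(c, T) = (35 + T)*(2*c) = 2*c*(35 + T))
(v + h(N(8), -14))*(751 - 2932) = (2453 + 2*8*(35 - 14))*(751 - 2932) = (2453 + 2*8*21)*(-2181) = (2453 + 336)*(-2181) = 2789*(-2181) = -6082809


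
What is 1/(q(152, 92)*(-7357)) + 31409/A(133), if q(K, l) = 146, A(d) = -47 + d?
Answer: 8434274453/23093623 ≈ 365.22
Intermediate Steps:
1/(q(152, 92)*(-7357)) + 31409/A(133) = 1/(146*(-7357)) + 31409/(-47 + 133) = (1/146)*(-1/7357) + 31409/86 = -1/1074122 + 31409*(1/86) = -1/1074122 + 31409/86 = 8434274453/23093623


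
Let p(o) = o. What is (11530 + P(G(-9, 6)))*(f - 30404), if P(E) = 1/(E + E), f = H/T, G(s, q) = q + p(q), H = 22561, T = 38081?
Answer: -106795135045841/304648 ≈ -3.5055e+8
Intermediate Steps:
G(s, q) = 2*q (G(s, q) = q + q = 2*q)
f = 22561/38081 ≈ 0.59245
P(E) = 1/(2*E)
(11530 + P(G(-9, 6)))*(f - 30404) = (11530 + 1/(2*((2*6))))*(22561/38081 - 30404) = (11530 + (1/2)/12)*(-1157792163/38081) = (11530 + (1/2)*(1/12))*(-1157792163/38081) = (11530 + 1/24)*(-1157792163/38081) = (276721/24)*(-1157792163/38081) = -106795135045841/304648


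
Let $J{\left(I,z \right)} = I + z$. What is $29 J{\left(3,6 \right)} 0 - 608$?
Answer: $-608$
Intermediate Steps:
$29 J{\left(3,6 \right)} 0 - 608 = 29 \left(3 + 6\right) 0 - 608 = 29 \cdot 9 \cdot 0 - 608 = 261 \cdot 0 - 608 = 0 - 608 = -608$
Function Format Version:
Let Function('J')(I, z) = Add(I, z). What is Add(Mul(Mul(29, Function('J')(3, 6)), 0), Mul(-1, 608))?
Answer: -608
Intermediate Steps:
Add(Mul(Mul(29, Function('J')(3, 6)), 0), Mul(-1, 608)) = Add(Mul(Mul(29, Add(3, 6)), 0), Mul(-1, 608)) = Add(Mul(Mul(29, 9), 0), -608) = Add(Mul(261, 0), -608) = Add(0, -608) = -608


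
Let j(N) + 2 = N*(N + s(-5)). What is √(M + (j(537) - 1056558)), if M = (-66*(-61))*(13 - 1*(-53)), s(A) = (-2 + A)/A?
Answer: 2*I*√3135770/5 ≈ 708.32*I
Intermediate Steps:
s(A) = (-2 + A)/A
j(N) = -2 + N*(7/5 + N) (j(N) = -2 + N*(N + (-2 - 5)/(-5)) = -2 + N*(N - ⅕*(-7)) = -2 + N*(N + 7/5) = -2 + N*(7/5 + N))
M = 265716 (M = 4026*(13 + 53) = 4026*66 = 265716)
√(M + (j(537) - 1056558)) = √(265716 + ((-2 + 537² + (7/5)*537) - 1056558)) = √(265716 + ((-2 + 288369 + 3759/5) - 1056558)) = √(265716 + (1445594/5 - 1056558)) = √(265716 - 3837196/5) = √(-2508616/5) = 2*I*√3135770/5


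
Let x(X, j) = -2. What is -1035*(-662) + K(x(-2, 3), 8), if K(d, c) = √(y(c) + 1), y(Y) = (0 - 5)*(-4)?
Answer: 685170 + √21 ≈ 6.8518e+5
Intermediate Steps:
y(Y) = 20 (y(Y) = -5*(-4) = 20)
K(d, c) = √21 (K(d, c) = √(20 + 1) = √21)
-1035*(-662) + K(x(-2, 3), 8) = -1035*(-662) + √21 = 685170 + √21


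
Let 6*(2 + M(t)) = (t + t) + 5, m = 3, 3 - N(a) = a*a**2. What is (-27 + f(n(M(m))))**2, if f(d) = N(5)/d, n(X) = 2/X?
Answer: 10201/36 ≈ 283.36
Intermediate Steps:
N(a) = 3 - a**3 (N(a) = 3 - a*a**2 = 3 - a**3)
M(t) = -7/6 + t/3 (M(t) = -2 + ((t + t) + 5)/6 = -2 + (2*t + 5)/6 = -2 + (5 + 2*t)/6 = -2 + (5/6 + t/3) = -7/6 + t/3)
f(d) = -122/d (f(d) = (3 - 1*5**3)/d = (3 - 1*125)/d = (3 - 125)/d = -122/d)
(-27 + f(n(M(m))))**2 = (-27 - 122/(2/(-7/6 + (1/3)*3)))**2 = (-27 - 122/(2/(-7/6 + 1)))**2 = (-27 - 122/(2/(-1/6)))**2 = (-27 - 122/(2*(-6)))**2 = (-27 - 122/(-12))**2 = (-27 - 122*(-1/12))**2 = (-27 + 61/6)**2 = (-101/6)**2 = 10201/36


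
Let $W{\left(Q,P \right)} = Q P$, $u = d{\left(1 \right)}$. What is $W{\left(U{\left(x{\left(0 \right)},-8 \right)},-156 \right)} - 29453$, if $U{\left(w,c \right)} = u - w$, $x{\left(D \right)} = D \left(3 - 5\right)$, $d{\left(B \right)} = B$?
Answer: $-29609$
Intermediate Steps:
$u = 1$
$x{\left(D \right)} = - 2 D$ ($x{\left(D \right)} = D \left(-2\right) = - 2 D$)
$U{\left(w,c \right)} = 1 - w$
$W{\left(Q,P \right)} = P Q$
$W{\left(U{\left(x{\left(0 \right)},-8 \right)},-156 \right)} - 29453 = - 156 \left(1 - \left(-2\right) 0\right) - 29453 = - 156 \left(1 - 0\right) - 29453 = - 156 \left(1 + 0\right) - 29453 = \left(-156\right) 1 - 29453 = -156 - 29453 = -29609$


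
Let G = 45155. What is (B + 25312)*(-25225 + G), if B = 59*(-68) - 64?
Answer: 423233480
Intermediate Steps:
B = -4076 (B = -4012 - 64 = -4076)
(B + 25312)*(-25225 + G) = (-4076 + 25312)*(-25225 + 45155) = 21236*19930 = 423233480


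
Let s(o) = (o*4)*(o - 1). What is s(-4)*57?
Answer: 4560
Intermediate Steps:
s(o) = 4*o*(-1 + o) (s(o) = (4*o)*(-1 + o) = 4*o*(-1 + o))
s(-4)*57 = (4*(-4)*(-1 - 4))*57 = (4*(-4)*(-5))*57 = 80*57 = 4560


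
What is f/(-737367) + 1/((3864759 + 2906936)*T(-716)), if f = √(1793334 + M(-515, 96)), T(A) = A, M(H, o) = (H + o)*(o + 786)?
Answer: -1/4848533620 - 4*√88986/737367 ≈ -0.0016182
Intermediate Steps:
M(H, o) = (786 + o)*(H + o) (M(H, o) = (H + o)*(786 + o) = (786 + o)*(H + o))
f = 4*√88986 (f = √(1793334 + (96² + 786*(-515) + 786*96 - 515*96)) = √(1793334 + (9216 - 404790 + 75456 - 49440)) = √(1793334 - 369558) = √1423776 = 4*√88986 ≈ 1193.2)
f/(-737367) + 1/((3864759 + 2906936)*T(-716)) = (4*√88986)/(-737367) + 1/((3864759 + 2906936)*(-716)) = (4*√88986)*(-1/737367) - 1/716/6771695 = -4*√88986/737367 + (1/6771695)*(-1/716) = -4*√88986/737367 - 1/4848533620 = -1/4848533620 - 4*√88986/737367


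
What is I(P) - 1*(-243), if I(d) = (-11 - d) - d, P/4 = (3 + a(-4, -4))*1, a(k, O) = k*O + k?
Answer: 112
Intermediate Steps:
a(k, O) = k + O*k (a(k, O) = O*k + k = k + O*k)
P = 60 (P = 4*((3 - 4*(1 - 4))*1) = 4*((3 - 4*(-3))*1) = 4*((3 + 12)*1) = 4*(15*1) = 4*15 = 60)
I(d) = -11 - 2*d
I(P) - 1*(-243) = (-11 - 2*60) - 1*(-243) = (-11 - 120) + 243 = -131 + 243 = 112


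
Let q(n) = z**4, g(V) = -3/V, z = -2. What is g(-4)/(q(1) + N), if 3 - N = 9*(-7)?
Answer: 3/328 ≈ 0.0091463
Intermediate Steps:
q(n) = 16 (q(n) = (-2)**4 = 16)
N = 66 (N = 3 - 9*(-7) = 3 - 1*(-63) = 3 + 63 = 66)
g(-4)/(q(1) + N) = (-3/(-4))/(16 + 66) = (-3*(-1/4))/82 = (1/82)*(3/4) = 3/328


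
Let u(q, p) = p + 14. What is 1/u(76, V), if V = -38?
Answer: -1/24 ≈ -0.041667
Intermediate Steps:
u(q, p) = 14 + p
1/u(76, V) = 1/(14 - 38) = 1/(-24) = -1/24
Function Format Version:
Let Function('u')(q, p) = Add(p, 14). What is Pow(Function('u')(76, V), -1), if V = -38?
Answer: Rational(-1, 24) ≈ -0.041667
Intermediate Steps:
Function('u')(q, p) = Add(14, p)
Pow(Function('u')(76, V), -1) = Pow(Add(14, -38), -1) = Pow(-24, -1) = Rational(-1, 24)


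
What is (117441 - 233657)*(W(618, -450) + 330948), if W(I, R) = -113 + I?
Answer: -38520141848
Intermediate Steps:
(117441 - 233657)*(W(618, -450) + 330948) = (117441 - 233657)*((-113 + 618) + 330948) = -116216*(505 + 330948) = -116216*331453 = -38520141848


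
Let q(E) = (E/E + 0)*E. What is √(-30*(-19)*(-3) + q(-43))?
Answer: I*√1753 ≈ 41.869*I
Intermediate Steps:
q(E) = E (q(E) = (1 + 0)*E = 1*E = E)
√(-30*(-19)*(-3) + q(-43)) = √(-30*(-19)*(-3) - 43) = √(570*(-3) - 43) = √(-1710 - 43) = √(-1753) = I*√1753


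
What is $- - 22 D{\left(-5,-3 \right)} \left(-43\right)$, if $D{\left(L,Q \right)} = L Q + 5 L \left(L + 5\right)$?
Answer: $-14190$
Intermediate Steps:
$D{\left(L,Q \right)} = L Q + 5 L \left(5 + L\right)$
$- - 22 D{\left(-5,-3 \right)} \left(-43\right) = - - 22 \left(- 5 \left(25 - 3 + 5 \left(-5\right)\right)\right) \left(-43\right) = - - 22 \left(- 5 \left(25 - 3 - 25\right)\right) \left(-43\right) = - - 22 \left(\left(-5\right) \left(-3\right)\right) \left(-43\right) = - \left(-22\right) 15 \left(-43\right) = - \left(-330\right) \left(-43\right) = \left(-1\right) 14190 = -14190$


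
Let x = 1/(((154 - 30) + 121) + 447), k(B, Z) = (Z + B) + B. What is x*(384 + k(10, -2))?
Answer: 201/346 ≈ 0.58092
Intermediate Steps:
k(B, Z) = Z + 2*B (k(B, Z) = (B + Z) + B = Z + 2*B)
x = 1/692 (x = 1/((124 + 121) + 447) = 1/(245 + 447) = 1/692 ≈ 0.0014451)
x*(384 + k(10, -2)) = (384 + (-2 + 2*10))/692 = (384 + (-2 + 20))/692 = (384 + 18)/692 = (1/692)*402 = 201/346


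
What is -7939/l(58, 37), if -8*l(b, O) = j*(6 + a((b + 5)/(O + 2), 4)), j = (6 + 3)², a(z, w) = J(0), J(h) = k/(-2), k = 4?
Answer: 15878/81 ≈ 196.02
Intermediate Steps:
J(h) = -2 (J(h) = 4/(-2) = 4*(-½) = -2)
a(z, w) = -2
j = 81 (j = 9² = 81)
l(b, O) = -81/2 (l(b, O) = -81*(6 - 2)/8 = -81*4/8 = -⅛*324 = -81/2)
-7939/l(58, 37) = -7939/(-81/2) = -7939*(-2/81) = 15878/81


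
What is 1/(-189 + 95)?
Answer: -1/94 ≈ -0.010638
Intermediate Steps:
1/(-189 + 95) = 1/(-94) = -1/94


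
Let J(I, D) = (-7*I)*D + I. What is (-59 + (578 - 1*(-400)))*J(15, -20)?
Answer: 1943685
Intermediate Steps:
J(I, D) = I - 7*D*I (J(I, D) = -7*D*I + I = I - 7*D*I)
(-59 + (578 - 1*(-400)))*J(15, -20) = (-59 + (578 - 1*(-400)))*(15*(1 - 7*(-20))) = (-59 + (578 + 400))*(15*(1 + 140)) = (-59 + 978)*(15*141) = 919*2115 = 1943685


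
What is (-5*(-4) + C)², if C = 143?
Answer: 26569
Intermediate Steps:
(-5*(-4) + C)² = (-5*(-4) + 143)² = (20 + 143)² = 163² = 26569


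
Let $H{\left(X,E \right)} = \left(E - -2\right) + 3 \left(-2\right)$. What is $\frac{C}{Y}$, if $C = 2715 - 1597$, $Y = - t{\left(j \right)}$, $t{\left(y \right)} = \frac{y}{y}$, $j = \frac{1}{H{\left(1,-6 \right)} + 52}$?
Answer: $-1118$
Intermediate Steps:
$H{\left(X,E \right)} = -4 + E$ ($H{\left(X,E \right)} = \left(E + 2\right) - 6 = \left(2 + E\right) - 6 = -4 + E$)
$j = \frac{1}{42}$ ($j = \frac{1}{\left(-4 - 6\right) + 52} = \frac{1}{-10 + 52} = \frac{1}{42} \approx 0.02381$)
$t{\left(y \right)} = 1$
$Y = -1$ ($Y = \left(-1\right) 1 = -1$)
$C = 1118$
$\frac{C}{Y} = \frac{1118}{-1} = 1118 \left(-1\right) = -1118$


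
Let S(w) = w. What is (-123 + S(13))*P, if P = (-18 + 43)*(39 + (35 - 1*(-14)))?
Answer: -242000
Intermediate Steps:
P = 2200 (P = 25*(39 + (35 + 14)) = 25*(39 + 49) = 25*88 = 2200)
(-123 + S(13))*P = (-123 + 13)*2200 = -110*2200 = -242000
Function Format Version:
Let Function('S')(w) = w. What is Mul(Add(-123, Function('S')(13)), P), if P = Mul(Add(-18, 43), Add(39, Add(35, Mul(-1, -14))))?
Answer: -242000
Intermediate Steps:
P = 2200 (P = Mul(25, Add(39, Add(35, 14))) = Mul(25, Add(39, 49)) = Mul(25, 88) = 2200)
Mul(Add(-123, Function('S')(13)), P) = Mul(Add(-123, 13), 2200) = Mul(-110, 2200) = -242000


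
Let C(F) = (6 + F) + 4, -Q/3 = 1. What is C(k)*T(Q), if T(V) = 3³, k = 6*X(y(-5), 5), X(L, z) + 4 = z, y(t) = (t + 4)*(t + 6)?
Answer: 432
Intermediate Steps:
y(t) = (4 + t)*(6 + t)
X(L, z) = -4 + z
Q = -3 (Q = -3*1 = -3)
k = 6 (k = 6*(-4 + 5) = 6*1 = 6)
C(F) = 10 + F
T(V) = 27
C(k)*T(Q) = (10 + 6)*27 = 16*27 = 432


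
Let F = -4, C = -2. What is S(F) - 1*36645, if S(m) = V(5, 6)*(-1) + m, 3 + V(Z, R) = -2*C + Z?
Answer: -36655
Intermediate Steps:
V(Z, R) = 1 + Z (V(Z, R) = -3 + (-2*(-2) + Z) = -3 + (4 + Z) = 1 + Z)
S(m) = -6 + m (S(m) = (1 + 5)*(-1) + m = 6*(-1) + m = -6 + m)
S(F) - 1*36645 = (-6 - 4) - 1*36645 = -10 - 36645 = -36655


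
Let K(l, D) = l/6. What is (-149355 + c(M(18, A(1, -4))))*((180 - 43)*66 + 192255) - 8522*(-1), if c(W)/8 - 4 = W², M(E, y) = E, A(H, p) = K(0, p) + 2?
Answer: -29536501585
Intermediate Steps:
K(l, D) = l/6 (K(l, D) = l*(⅙) = l/6)
A(H, p) = 2 (A(H, p) = (⅙)*0 + 2 = 0 + 2 = 2)
c(W) = 32 + 8*W²
(-149355 + c(M(18, A(1, -4))))*((180 - 43)*66 + 192255) - 8522*(-1) = (-149355 + (32 + 8*18²))*((180 - 43)*66 + 192255) - 8522*(-1) = (-149355 + (32 + 8*324))*(137*66 + 192255) + 8522 = (-149355 + (32 + 2592))*(9042 + 192255) + 8522 = (-149355 + 2624)*201297 + 8522 = -146731*201297 + 8522 = -29536510107 + 8522 = -29536501585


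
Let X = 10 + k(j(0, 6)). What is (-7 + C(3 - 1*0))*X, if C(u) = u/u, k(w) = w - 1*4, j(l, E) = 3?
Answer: -54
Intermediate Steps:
k(w) = -4 + w (k(w) = w - 4 = -4 + w)
C(u) = 1
X = 9 (X = 10 + (-4 + 3) = 10 - 1 = 9)
(-7 + C(3 - 1*0))*X = (-7 + 1)*9 = -6*9 = -54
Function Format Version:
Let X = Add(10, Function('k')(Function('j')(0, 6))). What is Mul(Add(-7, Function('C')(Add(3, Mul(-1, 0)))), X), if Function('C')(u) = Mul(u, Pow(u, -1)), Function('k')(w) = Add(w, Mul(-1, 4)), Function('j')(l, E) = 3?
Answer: -54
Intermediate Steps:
Function('k')(w) = Add(-4, w) (Function('k')(w) = Add(w, -4) = Add(-4, w))
Function('C')(u) = 1
X = 9 (X = Add(10, Add(-4, 3)) = Add(10, -1) = 9)
Mul(Add(-7, Function('C')(Add(3, Mul(-1, 0)))), X) = Mul(Add(-7, 1), 9) = Mul(-6, 9) = -54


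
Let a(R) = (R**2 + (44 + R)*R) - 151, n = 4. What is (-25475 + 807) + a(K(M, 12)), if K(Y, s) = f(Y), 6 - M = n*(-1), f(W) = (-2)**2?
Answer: -24611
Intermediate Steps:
f(W) = 4
M = 10 (M = 6 - 4*(-1) = 6 - 1*(-4) = 6 + 4 = 10)
K(Y, s) = 4
a(R) = -151 + R**2 + R*(44 + R) (a(R) = (R**2 + R*(44 + R)) - 151 = -151 + R**2 + R*(44 + R))
(-25475 + 807) + a(K(M, 12)) = (-25475 + 807) + (-151 + 2*4**2 + 44*4) = -24668 + (-151 + 2*16 + 176) = -24668 + (-151 + 32 + 176) = -24668 + 57 = -24611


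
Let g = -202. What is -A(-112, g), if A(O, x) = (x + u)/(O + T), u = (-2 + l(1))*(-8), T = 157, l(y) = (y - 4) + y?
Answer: 34/9 ≈ 3.7778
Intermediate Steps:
l(y) = -4 + 2*y (l(y) = (-4 + y) + y = -4 + 2*y)
u = 32 (u = (-2 + (-4 + 2*1))*(-8) = (-2 + (-4 + 2))*(-8) = (-2 - 2)*(-8) = -4*(-8) = 32)
A(O, x) = (32 + x)/(157 + O) (A(O, x) = (x + 32)/(O + 157) = (32 + x)/(157 + O))
-A(-112, g) = -(32 - 202)/(157 - 112) = -(-170)/45 = -1*(-34/9) = 34/9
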